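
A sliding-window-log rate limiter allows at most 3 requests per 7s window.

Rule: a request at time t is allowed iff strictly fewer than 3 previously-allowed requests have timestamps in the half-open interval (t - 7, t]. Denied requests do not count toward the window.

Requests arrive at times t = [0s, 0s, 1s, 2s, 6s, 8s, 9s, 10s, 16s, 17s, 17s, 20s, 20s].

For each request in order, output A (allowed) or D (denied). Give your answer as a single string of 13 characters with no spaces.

Answer: AAADDAAAAAADD

Derivation:
Tracking allowed requests in the window:
  req#1 t=0s: ALLOW
  req#2 t=0s: ALLOW
  req#3 t=1s: ALLOW
  req#4 t=2s: DENY
  req#5 t=6s: DENY
  req#6 t=8s: ALLOW
  req#7 t=9s: ALLOW
  req#8 t=10s: ALLOW
  req#9 t=16s: ALLOW
  req#10 t=17s: ALLOW
  req#11 t=17s: ALLOW
  req#12 t=20s: DENY
  req#13 t=20s: DENY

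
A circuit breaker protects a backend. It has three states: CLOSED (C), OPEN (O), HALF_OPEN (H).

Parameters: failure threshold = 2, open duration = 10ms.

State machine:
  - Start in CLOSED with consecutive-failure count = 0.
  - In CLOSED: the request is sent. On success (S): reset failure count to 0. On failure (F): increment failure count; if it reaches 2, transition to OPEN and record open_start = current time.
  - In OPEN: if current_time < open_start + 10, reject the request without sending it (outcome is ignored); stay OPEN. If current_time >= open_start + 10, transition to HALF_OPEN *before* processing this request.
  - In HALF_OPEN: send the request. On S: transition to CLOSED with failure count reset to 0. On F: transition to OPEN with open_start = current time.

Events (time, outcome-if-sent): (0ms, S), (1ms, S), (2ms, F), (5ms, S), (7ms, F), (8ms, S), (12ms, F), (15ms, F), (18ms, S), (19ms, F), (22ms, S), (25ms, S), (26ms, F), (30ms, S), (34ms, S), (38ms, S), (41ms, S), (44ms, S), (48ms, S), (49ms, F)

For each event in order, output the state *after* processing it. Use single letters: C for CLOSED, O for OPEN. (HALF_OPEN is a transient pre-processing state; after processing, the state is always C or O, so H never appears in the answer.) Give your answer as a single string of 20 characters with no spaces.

Answer: CCCCCCCOOOOCCCCCCCCC

Derivation:
State after each event:
  event#1 t=0ms outcome=S: state=CLOSED
  event#2 t=1ms outcome=S: state=CLOSED
  event#3 t=2ms outcome=F: state=CLOSED
  event#4 t=5ms outcome=S: state=CLOSED
  event#5 t=7ms outcome=F: state=CLOSED
  event#6 t=8ms outcome=S: state=CLOSED
  event#7 t=12ms outcome=F: state=CLOSED
  event#8 t=15ms outcome=F: state=OPEN
  event#9 t=18ms outcome=S: state=OPEN
  event#10 t=19ms outcome=F: state=OPEN
  event#11 t=22ms outcome=S: state=OPEN
  event#12 t=25ms outcome=S: state=CLOSED
  event#13 t=26ms outcome=F: state=CLOSED
  event#14 t=30ms outcome=S: state=CLOSED
  event#15 t=34ms outcome=S: state=CLOSED
  event#16 t=38ms outcome=S: state=CLOSED
  event#17 t=41ms outcome=S: state=CLOSED
  event#18 t=44ms outcome=S: state=CLOSED
  event#19 t=48ms outcome=S: state=CLOSED
  event#20 t=49ms outcome=F: state=CLOSED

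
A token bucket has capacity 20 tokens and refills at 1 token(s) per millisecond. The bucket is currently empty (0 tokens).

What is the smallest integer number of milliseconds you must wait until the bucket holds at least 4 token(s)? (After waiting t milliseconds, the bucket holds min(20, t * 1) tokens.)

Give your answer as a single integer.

Answer: 4

Derivation:
Need t * 1 >= 4, so t >= 4/1.
Smallest integer t = ceil(4/1) = 4.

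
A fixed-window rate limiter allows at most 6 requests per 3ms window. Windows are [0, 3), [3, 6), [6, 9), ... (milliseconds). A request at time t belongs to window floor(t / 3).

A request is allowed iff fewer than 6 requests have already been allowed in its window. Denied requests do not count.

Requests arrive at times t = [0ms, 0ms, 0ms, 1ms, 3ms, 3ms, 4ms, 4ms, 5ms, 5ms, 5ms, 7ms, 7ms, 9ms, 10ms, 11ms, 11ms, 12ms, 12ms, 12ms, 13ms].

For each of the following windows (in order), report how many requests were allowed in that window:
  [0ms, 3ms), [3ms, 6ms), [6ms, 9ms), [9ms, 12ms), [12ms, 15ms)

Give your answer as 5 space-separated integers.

Answer: 4 6 2 4 4

Derivation:
Processing requests:
  req#1 t=0ms (window 0): ALLOW
  req#2 t=0ms (window 0): ALLOW
  req#3 t=0ms (window 0): ALLOW
  req#4 t=1ms (window 0): ALLOW
  req#5 t=3ms (window 1): ALLOW
  req#6 t=3ms (window 1): ALLOW
  req#7 t=4ms (window 1): ALLOW
  req#8 t=4ms (window 1): ALLOW
  req#9 t=5ms (window 1): ALLOW
  req#10 t=5ms (window 1): ALLOW
  req#11 t=5ms (window 1): DENY
  req#12 t=7ms (window 2): ALLOW
  req#13 t=7ms (window 2): ALLOW
  req#14 t=9ms (window 3): ALLOW
  req#15 t=10ms (window 3): ALLOW
  req#16 t=11ms (window 3): ALLOW
  req#17 t=11ms (window 3): ALLOW
  req#18 t=12ms (window 4): ALLOW
  req#19 t=12ms (window 4): ALLOW
  req#20 t=12ms (window 4): ALLOW
  req#21 t=13ms (window 4): ALLOW

Allowed counts by window: 4 6 2 4 4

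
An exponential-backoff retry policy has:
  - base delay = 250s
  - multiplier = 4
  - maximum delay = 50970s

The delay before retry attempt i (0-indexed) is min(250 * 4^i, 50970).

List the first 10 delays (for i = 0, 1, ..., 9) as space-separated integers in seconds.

Computing each delay:
  i=0: min(250*4^0, 50970) = 250
  i=1: min(250*4^1, 50970) = 1000
  i=2: min(250*4^2, 50970) = 4000
  i=3: min(250*4^3, 50970) = 16000
  i=4: min(250*4^4, 50970) = 50970
  i=5: min(250*4^5, 50970) = 50970
  i=6: min(250*4^6, 50970) = 50970
  i=7: min(250*4^7, 50970) = 50970
  i=8: min(250*4^8, 50970) = 50970
  i=9: min(250*4^9, 50970) = 50970

Answer: 250 1000 4000 16000 50970 50970 50970 50970 50970 50970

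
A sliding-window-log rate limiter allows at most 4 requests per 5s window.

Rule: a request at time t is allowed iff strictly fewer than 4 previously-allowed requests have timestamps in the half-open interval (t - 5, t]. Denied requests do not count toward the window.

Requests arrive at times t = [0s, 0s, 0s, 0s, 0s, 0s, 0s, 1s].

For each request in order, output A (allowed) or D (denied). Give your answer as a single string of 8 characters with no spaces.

Answer: AAAADDDD

Derivation:
Tracking allowed requests in the window:
  req#1 t=0s: ALLOW
  req#2 t=0s: ALLOW
  req#3 t=0s: ALLOW
  req#4 t=0s: ALLOW
  req#5 t=0s: DENY
  req#6 t=0s: DENY
  req#7 t=0s: DENY
  req#8 t=1s: DENY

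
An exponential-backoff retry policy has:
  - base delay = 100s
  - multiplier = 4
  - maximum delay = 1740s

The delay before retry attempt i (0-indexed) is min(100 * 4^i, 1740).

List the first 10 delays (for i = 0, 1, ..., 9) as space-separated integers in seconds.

Answer: 100 400 1600 1740 1740 1740 1740 1740 1740 1740

Derivation:
Computing each delay:
  i=0: min(100*4^0, 1740) = 100
  i=1: min(100*4^1, 1740) = 400
  i=2: min(100*4^2, 1740) = 1600
  i=3: min(100*4^3, 1740) = 1740
  i=4: min(100*4^4, 1740) = 1740
  i=5: min(100*4^5, 1740) = 1740
  i=6: min(100*4^6, 1740) = 1740
  i=7: min(100*4^7, 1740) = 1740
  i=8: min(100*4^8, 1740) = 1740
  i=9: min(100*4^9, 1740) = 1740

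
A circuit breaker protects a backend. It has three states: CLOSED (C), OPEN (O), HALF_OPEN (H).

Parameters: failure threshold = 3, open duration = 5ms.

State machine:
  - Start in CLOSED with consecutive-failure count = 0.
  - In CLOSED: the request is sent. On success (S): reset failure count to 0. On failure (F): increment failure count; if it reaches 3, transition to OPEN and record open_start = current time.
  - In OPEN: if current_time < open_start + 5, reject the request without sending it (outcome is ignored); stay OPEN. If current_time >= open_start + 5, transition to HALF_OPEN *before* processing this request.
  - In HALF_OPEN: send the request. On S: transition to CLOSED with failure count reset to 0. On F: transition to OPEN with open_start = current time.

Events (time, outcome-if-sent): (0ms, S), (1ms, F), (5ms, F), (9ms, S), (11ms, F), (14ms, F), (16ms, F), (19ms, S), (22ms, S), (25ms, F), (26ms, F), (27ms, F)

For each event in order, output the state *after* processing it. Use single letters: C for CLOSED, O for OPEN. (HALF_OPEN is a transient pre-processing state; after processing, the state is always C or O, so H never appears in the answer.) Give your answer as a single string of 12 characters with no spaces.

State after each event:
  event#1 t=0ms outcome=S: state=CLOSED
  event#2 t=1ms outcome=F: state=CLOSED
  event#3 t=5ms outcome=F: state=CLOSED
  event#4 t=9ms outcome=S: state=CLOSED
  event#5 t=11ms outcome=F: state=CLOSED
  event#6 t=14ms outcome=F: state=CLOSED
  event#7 t=16ms outcome=F: state=OPEN
  event#8 t=19ms outcome=S: state=OPEN
  event#9 t=22ms outcome=S: state=CLOSED
  event#10 t=25ms outcome=F: state=CLOSED
  event#11 t=26ms outcome=F: state=CLOSED
  event#12 t=27ms outcome=F: state=OPEN

Answer: CCCCCCOOCCCO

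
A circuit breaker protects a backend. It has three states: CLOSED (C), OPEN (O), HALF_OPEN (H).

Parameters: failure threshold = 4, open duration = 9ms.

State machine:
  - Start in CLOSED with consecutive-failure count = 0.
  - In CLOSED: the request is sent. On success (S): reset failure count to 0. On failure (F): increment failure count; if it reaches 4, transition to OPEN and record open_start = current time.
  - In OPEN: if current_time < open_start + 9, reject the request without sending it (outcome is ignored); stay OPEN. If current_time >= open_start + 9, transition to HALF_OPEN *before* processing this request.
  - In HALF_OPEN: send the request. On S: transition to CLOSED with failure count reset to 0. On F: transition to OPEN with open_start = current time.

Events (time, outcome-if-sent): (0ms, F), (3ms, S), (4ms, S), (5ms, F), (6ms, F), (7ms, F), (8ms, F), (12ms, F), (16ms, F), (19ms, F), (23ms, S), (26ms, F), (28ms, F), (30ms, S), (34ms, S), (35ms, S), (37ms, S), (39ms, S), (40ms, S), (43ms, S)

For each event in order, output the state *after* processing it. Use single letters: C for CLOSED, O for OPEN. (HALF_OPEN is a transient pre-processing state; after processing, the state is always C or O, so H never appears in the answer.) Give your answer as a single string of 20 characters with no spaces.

Answer: CCCCCCOOOOOOOOOOCCCC

Derivation:
State after each event:
  event#1 t=0ms outcome=F: state=CLOSED
  event#2 t=3ms outcome=S: state=CLOSED
  event#3 t=4ms outcome=S: state=CLOSED
  event#4 t=5ms outcome=F: state=CLOSED
  event#5 t=6ms outcome=F: state=CLOSED
  event#6 t=7ms outcome=F: state=CLOSED
  event#7 t=8ms outcome=F: state=OPEN
  event#8 t=12ms outcome=F: state=OPEN
  event#9 t=16ms outcome=F: state=OPEN
  event#10 t=19ms outcome=F: state=OPEN
  event#11 t=23ms outcome=S: state=OPEN
  event#12 t=26ms outcome=F: state=OPEN
  event#13 t=28ms outcome=F: state=OPEN
  event#14 t=30ms outcome=S: state=OPEN
  event#15 t=34ms outcome=S: state=OPEN
  event#16 t=35ms outcome=S: state=OPEN
  event#17 t=37ms outcome=S: state=CLOSED
  event#18 t=39ms outcome=S: state=CLOSED
  event#19 t=40ms outcome=S: state=CLOSED
  event#20 t=43ms outcome=S: state=CLOSED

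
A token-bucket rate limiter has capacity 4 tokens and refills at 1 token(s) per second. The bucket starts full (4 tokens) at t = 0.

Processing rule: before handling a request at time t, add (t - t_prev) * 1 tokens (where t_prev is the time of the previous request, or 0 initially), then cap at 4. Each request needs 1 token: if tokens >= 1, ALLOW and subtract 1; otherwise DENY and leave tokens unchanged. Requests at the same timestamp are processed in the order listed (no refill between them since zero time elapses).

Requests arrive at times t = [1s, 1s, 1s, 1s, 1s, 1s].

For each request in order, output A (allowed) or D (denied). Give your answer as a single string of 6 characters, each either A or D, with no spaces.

Answer: AAAADD

Derivation:
Simulating step by step:
  req#1 t=1s: ALLOW
  req#2 t=1s: ALLOW
  req#3 t=1s: ALLOW
  req#4 t=1s: ALLOW
  req#5 t=1s: DENY
  req#6 t=1s: DENY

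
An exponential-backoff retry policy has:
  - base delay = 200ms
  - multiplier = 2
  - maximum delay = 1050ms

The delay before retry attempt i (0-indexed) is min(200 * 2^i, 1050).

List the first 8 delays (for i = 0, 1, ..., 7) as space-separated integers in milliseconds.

Answer: 200 400 800 1050 1050 1050 1050 1050

Derivation:
Computing each delay:
  i=0: min(200*2^0, 1050) = 200
  i=1: min(200*2^1, 1050) = 400
  i=2: min(200*2^2, 1050) = 800
  i=3: min(200*2^3, 1050) = 1050
  i=4: min(200*2^4, 1050) = 1050
  i=5: min(200*2^5, 1050) = 1050
  i=6: min(200*2^6, 1050) = 1050
  i=7: min(200*2^7, 1050) = 1050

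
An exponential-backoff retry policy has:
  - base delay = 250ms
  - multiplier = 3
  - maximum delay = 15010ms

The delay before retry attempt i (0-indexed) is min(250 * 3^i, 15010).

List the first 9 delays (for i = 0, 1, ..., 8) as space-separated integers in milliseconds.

Computing each delay:
  i=0: min(250*3^0, 15010) = 250
  i=1: min(250*3^1, 15010) = 750
  i=2: min(250*3^2, 15010) = 2250
  i=3: min(250*3^3, 15010) = 6750
  i=4: min(250*3^4, 15010) = 15010
  i=5: min(250*3^5, 15010) = 15010
  i=6: min(250*3^6, 15010) = 15010
  i=7: min(250*3^7, 15010) = 15010
  i=8: min(250*3^8, 15010) = 15010

Answer: 250 750 2250 6750 15010 15010 15010 15010 15010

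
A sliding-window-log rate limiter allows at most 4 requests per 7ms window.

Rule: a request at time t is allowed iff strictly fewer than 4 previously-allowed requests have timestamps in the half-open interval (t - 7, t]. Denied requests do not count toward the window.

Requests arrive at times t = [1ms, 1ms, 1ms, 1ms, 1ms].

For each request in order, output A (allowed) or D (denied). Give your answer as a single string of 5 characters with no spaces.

Tracking allowed requests in the window:
  req#1 t=1ms: ALLOW
  req#2 t=1ms: ALLOW
  req#3 t=1ms: ALLOW
  req#4 t=1ms: ALLOW
  req#5 t=1ms: DENY

Answer: AAAAD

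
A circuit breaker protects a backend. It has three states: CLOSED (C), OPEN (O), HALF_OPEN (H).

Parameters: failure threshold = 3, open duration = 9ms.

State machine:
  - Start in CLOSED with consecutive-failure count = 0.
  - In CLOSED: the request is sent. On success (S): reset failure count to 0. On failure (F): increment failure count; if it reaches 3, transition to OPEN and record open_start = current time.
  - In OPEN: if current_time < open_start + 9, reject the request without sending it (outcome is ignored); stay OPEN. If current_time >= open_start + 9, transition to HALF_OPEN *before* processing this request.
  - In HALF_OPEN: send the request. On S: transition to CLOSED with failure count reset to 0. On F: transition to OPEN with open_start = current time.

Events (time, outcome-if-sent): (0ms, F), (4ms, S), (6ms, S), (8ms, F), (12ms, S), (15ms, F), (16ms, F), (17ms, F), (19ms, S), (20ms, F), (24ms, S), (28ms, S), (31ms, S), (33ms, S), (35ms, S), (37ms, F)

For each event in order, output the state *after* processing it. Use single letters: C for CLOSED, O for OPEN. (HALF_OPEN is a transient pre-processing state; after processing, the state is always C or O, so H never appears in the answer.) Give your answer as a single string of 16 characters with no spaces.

State after each event:
  event#1 t=0ms outcome=F: state=CLOSED
  event#2 t=4ms outcome=S: state=CLOSED
  event#3 t=6ms outcome=S: state=CLOSED
  event#4 t=8ms outcome=F: state=CLOSED
  event#5 t=12ms outcome=S: state=CLOSED
  event#6 t=15ms outcome=F: state=CLOSED
  event#7 t=16ms outcome=F: state=CLOSED
  event#8 t=17ms outcome=F: state=OPEN
  event#9 t=19ms outcome=S: state=OPEN
  event#10 t=20ms outcome=F: state=OPEN
  event#11 t=24ms outcome=S: state=OPEN
  event#12 t=28ms outcome=S: state=CLOSED
  event#13 t=31ms outcome=S: state=CLOSED
  event#14 t=33ms outcome=S: state=CLOSED
  event#15 t=35ms outcome=S: state=CLOSED
  event#16 t=37ms outcome=F: state=CLOSED

Answer: CCCCCCCOOOOCCCCC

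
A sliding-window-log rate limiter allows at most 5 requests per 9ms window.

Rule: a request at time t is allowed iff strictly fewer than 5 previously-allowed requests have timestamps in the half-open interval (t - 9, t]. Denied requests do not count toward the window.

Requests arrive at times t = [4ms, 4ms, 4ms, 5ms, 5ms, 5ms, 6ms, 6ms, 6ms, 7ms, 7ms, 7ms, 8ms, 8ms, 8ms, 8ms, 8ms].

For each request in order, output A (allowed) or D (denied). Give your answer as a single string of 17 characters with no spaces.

Tracking allowed requests in the window:
  req#1 t=4ms: ALLOW
  req#2 t=4ms: ALLOW
  req#3 t=4ms: ALLOW
  req#4 t=5ms: ALLOW
  req#5 t=5ms: ALLOW
  req#6 t=5ms: DENY
  req#7 t=6ms: DENY
  req#8 t=6ms: DENY
  req#9 t=6ms: DENY
  req#10 t=7ms: DENY
  req#11 t=7ms: DENY
  req#12 t=7ms: DENY
  req#13 t=8ms: DENY
  req#14 t=8ms: DENY
  req#15 t=8ms: DENY
  req#16 t=8ms: DENY
  req#17 t=8ms: DENY

Answer: AAAAADDDDDDDDDDDD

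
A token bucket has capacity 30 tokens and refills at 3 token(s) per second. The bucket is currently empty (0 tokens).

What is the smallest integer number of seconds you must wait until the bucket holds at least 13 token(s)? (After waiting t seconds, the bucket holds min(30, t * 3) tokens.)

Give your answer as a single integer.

Need t * 3 >= 13, so t >= 13/3.
Smallest integer t = ceil(13/3) = 5.

Answer: 5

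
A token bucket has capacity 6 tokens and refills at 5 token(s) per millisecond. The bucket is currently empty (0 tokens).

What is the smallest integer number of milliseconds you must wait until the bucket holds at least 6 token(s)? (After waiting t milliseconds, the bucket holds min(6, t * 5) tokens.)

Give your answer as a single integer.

Answer: 2

Derivation:
Need t * 5 >= 6, so t >= 6/5.
Smallest integer t = ceil(6/5) = 2.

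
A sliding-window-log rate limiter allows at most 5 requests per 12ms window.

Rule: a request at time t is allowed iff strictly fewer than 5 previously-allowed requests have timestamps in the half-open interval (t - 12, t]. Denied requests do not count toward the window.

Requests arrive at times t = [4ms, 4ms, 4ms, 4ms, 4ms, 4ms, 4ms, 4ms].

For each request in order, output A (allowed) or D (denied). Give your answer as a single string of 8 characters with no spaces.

Answer: AAAAADDD

Derivation:
Tracking allowed requests in the window:
  req#1 t=4ms: ALLOW
  req#2 t=4ms: ALLOW
  req#3 t=4ms: ALLOW
  req#4 t=4ms: ALLOW
  req#5 t=4ms: ALLOW
  req#6 t=4ms: DENY
  req#7 t=4ms: DENY
  req#8 t=4ms: DENY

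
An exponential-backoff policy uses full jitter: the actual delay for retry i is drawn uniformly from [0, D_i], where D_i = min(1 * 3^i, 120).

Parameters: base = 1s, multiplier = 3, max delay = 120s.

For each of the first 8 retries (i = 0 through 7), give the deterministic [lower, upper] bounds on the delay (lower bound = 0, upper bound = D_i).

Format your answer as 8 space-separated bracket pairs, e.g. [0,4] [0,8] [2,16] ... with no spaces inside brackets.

Computing bounds per retry:
  i=0: D_i=min(1*3^0,120)=1, bounds=[0,1]
  i=1: D_i=min(1*3^1,120)=3, bounds=[0,3]
  i=2: D_i=min(1*3^2,120)=9, bounds=[0,9]
  i=3: D_i=min(1*3^3,120)=27, bounds=[0,27]
  i=4: D_i=min(1*3^4,120)=81, bounds=[0,81]
  i=5: D_i=min(1*3^5,120)=120, bounds=[0,120]
  i=6: D_i=min(1*3^6,120)=120, bounds=[0,120]
  i=7: D_i=min(1*3^7,120)=120, bounds=[0,120]

Answer: [0,1] [0,3] [0,9] [0,27] [0,81] [0,120] [0,120] [0,120]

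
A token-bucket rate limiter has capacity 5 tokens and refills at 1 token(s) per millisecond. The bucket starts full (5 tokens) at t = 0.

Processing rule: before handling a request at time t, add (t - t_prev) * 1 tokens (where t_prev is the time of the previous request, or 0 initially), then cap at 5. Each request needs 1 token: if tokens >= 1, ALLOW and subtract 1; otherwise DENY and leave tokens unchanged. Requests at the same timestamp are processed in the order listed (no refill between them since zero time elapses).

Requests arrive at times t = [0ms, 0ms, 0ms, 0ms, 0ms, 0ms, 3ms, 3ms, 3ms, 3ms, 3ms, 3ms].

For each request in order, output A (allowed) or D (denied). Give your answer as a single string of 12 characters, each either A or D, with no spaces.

Answer: AAAAADAAADDD

Derivation:
Simulating step by step:
  req#1 t=0ms: ALLOW
  req#2 t=0ms: ALLOW
  req#3 t=0ms: ALLOW
  req#4 t=0ms: ALLOW
  req#5 t=0ms: ALLOW
  req#6 t=0ms: DENY
  req#7 t=3ms: ALLOW
  req#8 t=3ms: ALLOW
  req#9 t=3ms: ALLOW
  req#10 t=3ms: DENY
  req#11 t=3ms: DENY
  req#12 t=3ms: DENY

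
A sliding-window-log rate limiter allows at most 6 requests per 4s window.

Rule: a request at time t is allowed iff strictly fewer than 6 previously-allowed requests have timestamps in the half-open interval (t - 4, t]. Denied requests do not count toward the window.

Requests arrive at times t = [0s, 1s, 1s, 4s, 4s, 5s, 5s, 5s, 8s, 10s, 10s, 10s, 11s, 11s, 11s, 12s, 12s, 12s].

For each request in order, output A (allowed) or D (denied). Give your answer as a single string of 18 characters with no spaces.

Tracking allowed requests in the window:
  req#1 t=0s: ALLOW
  req#2 t=1s: ALLOW
  req#3 t=1s: ALLOW
  req#4 t=4s: ALLOW
  req#5 t=4s: ALLOW
  req#6 t=5s: ALLOW
  req#7 t=5s: ALLOW
  req#8 t=5s: ALLOW
  req#9 t=8s: ALLOW
  req#10 t=10s: ALLOW
  req#11 t=10s: ALLOW
  req#12 t=10s: ALLOW
  req#13 t=11s: ALLOW
  req#14 t=11s: ALLOW
  req#15 t=11s: DENY
  req#16 t=12s: ALLOW
  req#17 t=12s: DENY
  req#18 t=12s: DENY

Answer: AAAAAAAAAAAAAADADD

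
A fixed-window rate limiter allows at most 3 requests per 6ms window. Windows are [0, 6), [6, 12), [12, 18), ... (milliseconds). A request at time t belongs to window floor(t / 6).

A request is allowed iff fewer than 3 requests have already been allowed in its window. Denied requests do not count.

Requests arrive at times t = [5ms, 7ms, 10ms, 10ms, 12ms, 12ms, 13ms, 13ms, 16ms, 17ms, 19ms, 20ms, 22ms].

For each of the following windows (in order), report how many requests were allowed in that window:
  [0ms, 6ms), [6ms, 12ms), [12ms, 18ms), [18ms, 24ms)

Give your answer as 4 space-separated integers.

Answer: 1 3 3 3

Derivation:
Processing requests:
  req#1 t=5ms (window 0): ALLOW
  req#2 t=7ms (window 1): ALLOW
  req#3 t=10ms (window 1): ALLOW
  req#4 t=10ms (window 1): ALLOW
  req#5 t=12ms (window 2): ALLOW
  req#6 t=12ms (window 2): ALLOW
  req#7 t=13ms (window 2): ALLOW
  req#8 t=13ms (window 2): DENY
  req#9 t=16ms (window 2): DENY
  req#10 t=17ms (window 2): DENY
  req#11 t=19ms (window 3): ALLOW
  req#12 t=20ms (window 3): ALLOW
  req#13 t=22ms (window 3): ALLOW

Allowed counts by window: 1 3 3 3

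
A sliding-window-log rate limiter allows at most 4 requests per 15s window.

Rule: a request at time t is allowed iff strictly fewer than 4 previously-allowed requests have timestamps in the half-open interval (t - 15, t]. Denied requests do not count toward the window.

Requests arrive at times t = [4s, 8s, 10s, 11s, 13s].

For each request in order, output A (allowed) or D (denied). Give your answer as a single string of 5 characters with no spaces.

Answer: AAAAD

Derivation:
Tracking allowed requests in the window:
  req#1 t=4s: ALLOW
  req#2 t=8s: ALLOW
  req#3 t=10s: ALLOW
  req#4 t=11s: ALLOW
  req#5 t=13s: DENY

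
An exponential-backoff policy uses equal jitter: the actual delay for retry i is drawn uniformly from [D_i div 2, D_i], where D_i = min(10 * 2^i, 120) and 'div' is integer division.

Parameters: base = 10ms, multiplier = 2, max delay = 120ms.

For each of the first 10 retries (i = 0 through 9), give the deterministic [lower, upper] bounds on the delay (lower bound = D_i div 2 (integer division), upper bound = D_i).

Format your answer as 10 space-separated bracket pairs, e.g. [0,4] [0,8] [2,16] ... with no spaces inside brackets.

Computing bounds per retry:
  i=0: D_i=min(10*2^0,120)=10, bounds=[5,10]
  i=1: D_i=min(10*2^1,120)=20, bounds=[10,20]
  i=2: D_i=min(10*2^2,120)=40, bounds=[20,40]
  i=3: D_i=min(10*2^3,120)=80, bounds=[40,80]
  i=4: D_i=min(10*2^4,120)=120, bounds=[60,120]
  i=5: D_i=min(10*2^5,120)=120, bounds=[60,120]
  i=6: D_i=min(10*2^6,120)=120, bounds=[60,120]
  i=7: D_i=min(10*2^7,120)=120, bounds=[60,120]
  i=8: D_i=min(10*2^8,120)=120, bounds=[60,120]
  i=9: D_i=min(10*2^9,120)=120, bounds=[60,120]

Answer: [5,10] [10,20] [20,40] [40,80] [60,120] [60,120] [60,120] [60,120] [60,120] [60,120]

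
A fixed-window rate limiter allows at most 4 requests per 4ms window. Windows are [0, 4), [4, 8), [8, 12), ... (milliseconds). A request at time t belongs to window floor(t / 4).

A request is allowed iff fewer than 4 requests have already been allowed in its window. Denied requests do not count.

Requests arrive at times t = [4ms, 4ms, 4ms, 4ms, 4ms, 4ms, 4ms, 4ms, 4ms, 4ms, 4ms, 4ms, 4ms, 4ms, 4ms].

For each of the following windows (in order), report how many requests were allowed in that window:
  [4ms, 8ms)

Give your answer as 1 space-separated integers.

Answer: 4

Derivation:
Processing requests:
  req#1 t=4ms (window 1): ALLOW
  req#2 t=4ms (window 1): ALLOW
  req#3 t=4ms (window 1): ALLOW
  req#4 t=4ms (window 1): ALLOW
  req#5 t=4ms (window 1): DENY
  req#6 t=4ms (window 1): DENY
  req#7 t=4ms (window 1): DENY
  req#8 t=4ms (window 1): DENY
  req#9 t=4ms (window 1): DENY
  req#10 t=4ms (window 1): DENY
  req#11 t=4ms (window 1): DENY
  req#12 t=4ms (window 1): DENY
  req#13 t=4ms (window 1): DENY
  req#14 t=4ms (window 1): DENY
  req#15 t=4ms (window 1): DENY

Allowed counts by window: 4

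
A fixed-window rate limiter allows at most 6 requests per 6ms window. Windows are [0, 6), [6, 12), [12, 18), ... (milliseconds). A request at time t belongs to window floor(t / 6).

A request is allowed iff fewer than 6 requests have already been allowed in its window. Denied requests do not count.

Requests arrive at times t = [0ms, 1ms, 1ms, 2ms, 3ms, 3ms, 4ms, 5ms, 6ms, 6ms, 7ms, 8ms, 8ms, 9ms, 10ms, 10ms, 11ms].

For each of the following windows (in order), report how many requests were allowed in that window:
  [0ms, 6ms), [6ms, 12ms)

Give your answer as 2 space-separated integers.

Answer: 6 6

Derivation:
Processing requests:
  req#1 t=0ms (window 0): ALLOW
  req#2 t=1ms (window 0): ALLOW
  req#3 t=1ms (window 0): ALLOW
  req#4 t=2ms (window 0): ALLOW
  req#5 t=3ms (window 0): ALLOW
  req#6 t=3ms (window 0): ALLOW
  req#7 t=4ms (window 0): DENY
  req#8 t=5ms (window 0): DENY
  req#9 t=6ms (window 1): ALLOW
  req#10 t=6ms (window 1): ALLOW
  req#11 t=7ms (window 1): ALLOW
  req#12 t=8ms (window 1): ALLOW
  req#13 t=8ms (window 1): ALLOW
  req#14 t=9ms (window 1): ALLOW
  req#15 t=10ms (window 1): DENY
  req#16 t=10ms (window 1): DENY
  req#17 t=11ms (window 1): DENY

Allowed counts by window: 6 6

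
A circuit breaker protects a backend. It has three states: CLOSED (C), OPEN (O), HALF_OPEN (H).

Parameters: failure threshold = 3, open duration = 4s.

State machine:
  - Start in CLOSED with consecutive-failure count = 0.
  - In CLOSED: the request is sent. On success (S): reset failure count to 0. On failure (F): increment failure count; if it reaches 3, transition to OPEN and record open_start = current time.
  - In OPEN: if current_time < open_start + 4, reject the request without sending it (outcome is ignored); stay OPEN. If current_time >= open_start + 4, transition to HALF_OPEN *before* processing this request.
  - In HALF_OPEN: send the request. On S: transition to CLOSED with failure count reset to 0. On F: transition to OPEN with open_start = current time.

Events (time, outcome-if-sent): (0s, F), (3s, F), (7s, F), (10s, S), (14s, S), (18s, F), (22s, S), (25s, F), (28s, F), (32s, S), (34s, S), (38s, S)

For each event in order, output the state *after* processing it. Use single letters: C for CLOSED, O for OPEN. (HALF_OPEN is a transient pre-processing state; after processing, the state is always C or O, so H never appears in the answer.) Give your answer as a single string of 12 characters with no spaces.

Answer: CCOOCCCCCCCC

Derivation:
State after each event:
  event#1 t=0s outcome=F: state=CLOSED
  event#2 t=3s outcome=F: state=CLOSED
  event#3 t=7s outcome=F: state=OPEN
  event#4 t=10s outcome=S: state=OPEN
  event#5 t=14s outcome=S: state=CLOSED
  event#6 t=18s outcome=F: state=CLOSED
  event#7 t=22s outcome=S: state=CLOSED
  event#8 t=25s outcome=F: state=CLOSED
  event#9 t=28s outcome=F: state=CLOSED
  event#10 t=32s outcome=S: state=CLOSED
  event#11 t=34s outcome=S: state=CLOSED
  event#12 t=38s outcome=S: state=CLOSED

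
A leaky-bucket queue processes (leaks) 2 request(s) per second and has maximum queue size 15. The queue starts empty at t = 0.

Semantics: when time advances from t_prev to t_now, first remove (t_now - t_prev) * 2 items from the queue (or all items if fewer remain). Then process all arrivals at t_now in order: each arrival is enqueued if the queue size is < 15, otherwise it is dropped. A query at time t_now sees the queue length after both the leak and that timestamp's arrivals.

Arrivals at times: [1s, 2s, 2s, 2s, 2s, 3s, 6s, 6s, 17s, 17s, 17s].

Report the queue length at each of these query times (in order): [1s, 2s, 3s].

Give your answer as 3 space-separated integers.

Answer: 1 4 3

Derivation:
Queue lengths at query times:
  query t=1s: backlog = 1
  query t=2s: backlog = 4
  query t=3s: backlog = 3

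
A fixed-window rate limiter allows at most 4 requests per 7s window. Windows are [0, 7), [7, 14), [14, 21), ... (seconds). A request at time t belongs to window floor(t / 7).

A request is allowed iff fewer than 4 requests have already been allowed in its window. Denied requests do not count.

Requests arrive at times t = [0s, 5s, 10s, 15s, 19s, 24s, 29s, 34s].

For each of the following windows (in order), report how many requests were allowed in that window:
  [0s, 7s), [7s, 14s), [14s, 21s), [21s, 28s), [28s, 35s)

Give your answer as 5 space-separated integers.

Answer: 2 1 2 1 2

Derivation:
Processing requests:
  req#1 t=0s (window 0): ALLOW
  req#2 t=5s (window 0): ALLOW
  req#3 t=10s (window 1): ALLOW
  req#4 t=15s (window 2): ALLOW
  req#5 t=19s (window 2): ALLOW
  req#6 t=24s (window 3): ALLOW
  req#7 t=29s (window 4): ALLOW
  req#8 t=34s (window 4): ALLOW

Allowed counts by window: 2 1 2 1 2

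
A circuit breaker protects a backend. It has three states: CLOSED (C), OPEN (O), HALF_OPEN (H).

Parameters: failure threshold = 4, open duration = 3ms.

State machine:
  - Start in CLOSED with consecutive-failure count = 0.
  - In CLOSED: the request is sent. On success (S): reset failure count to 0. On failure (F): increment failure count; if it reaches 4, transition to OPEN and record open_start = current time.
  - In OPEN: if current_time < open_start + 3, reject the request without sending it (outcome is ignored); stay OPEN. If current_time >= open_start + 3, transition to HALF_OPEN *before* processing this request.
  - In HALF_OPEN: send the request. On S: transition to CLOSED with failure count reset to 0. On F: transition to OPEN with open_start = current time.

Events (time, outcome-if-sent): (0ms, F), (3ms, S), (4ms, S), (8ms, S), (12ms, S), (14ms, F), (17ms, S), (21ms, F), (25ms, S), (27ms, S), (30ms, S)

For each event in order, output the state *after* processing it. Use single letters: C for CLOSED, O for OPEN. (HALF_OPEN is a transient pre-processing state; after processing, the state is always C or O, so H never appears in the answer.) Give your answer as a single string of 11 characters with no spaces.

State after each event:
  event#1 t=0ms outcome=F: state=CLOSED
  event#2 t=3ms outcome=S: state=CLOSED
  event#3 t=4ms outcome=S: state=CLOSED
  event#4 t=8ms outcome=S: state=CLOSED
  event#5 t=12ms outcome=S: state=CLOSED
  event#6 t=14ms outcome=F: state=CLOSED
  event#7 t=17ms outcome=S: state=CLOSED
  event#8 t=21ms outcome=F: state=CLOSED
  event#9 t=25ms outcome=S: state=CLOSED
  event#10 t=27ms outcome=S: state=CLOSED
  event#11 t=30ms outcome=S: state=CLOSED

Answer: CCCCCCCCCCC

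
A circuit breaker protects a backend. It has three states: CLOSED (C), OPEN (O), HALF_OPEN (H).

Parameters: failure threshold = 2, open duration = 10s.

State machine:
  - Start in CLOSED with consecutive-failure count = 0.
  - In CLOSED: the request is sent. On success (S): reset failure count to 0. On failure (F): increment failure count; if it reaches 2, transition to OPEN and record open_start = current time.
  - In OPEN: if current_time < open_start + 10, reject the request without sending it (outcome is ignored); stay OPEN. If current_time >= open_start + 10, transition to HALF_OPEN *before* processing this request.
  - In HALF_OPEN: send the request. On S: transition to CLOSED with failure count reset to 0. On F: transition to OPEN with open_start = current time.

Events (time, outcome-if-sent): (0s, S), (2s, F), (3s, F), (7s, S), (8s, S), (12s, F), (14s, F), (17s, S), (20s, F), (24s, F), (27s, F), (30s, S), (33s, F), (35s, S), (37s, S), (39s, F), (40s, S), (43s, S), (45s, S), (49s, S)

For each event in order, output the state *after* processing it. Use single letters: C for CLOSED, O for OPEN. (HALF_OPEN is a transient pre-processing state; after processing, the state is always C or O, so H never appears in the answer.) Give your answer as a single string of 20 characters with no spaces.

Answer: CCOOOOOOOOOOOCCCCCCC

Derivation:
State after each event:
  event#1 t=0s outcome=S: state=CLOSED
  event#2 t=2s outcome=F: state=CLOSED
  event#3 t=3s outcome=F: state=OPEN
  event#4 t=7s outcome=S: state=OPEN
  event#5 t=8s outcome=S: state=OPEN
  event#6 t=12s outcome=F: state=OPEN
  event#7 t=14s outcome=F: state=OPEN
  event#8 t=17s outcome=S: state=OPEN
  event#9 t=20s outcome=F: state=OPEN
  event#10 t=24s outcome=F: state=OPEN
  event#11 t=27s outcome=F: state=OPEN
  event#12 t=30s outcome=S: state=OPEN
  event#13 t=33s outcome=F: state=OPEN
  event#14 t=35s outcome=S: state=CLOSED
  event#15 t=37s outcome=S: state=CLOSED
  event#16 t=39s outcome=F: state=CLOSED
  event#17 t=40s outcome=S: state=CLOSED
  event#18 t=43s outcome=S: state=CLOSED
  event#19 t=45s outcome=S: state=CLOSED
  event#20 t=49s outcome=S: state=CLOSED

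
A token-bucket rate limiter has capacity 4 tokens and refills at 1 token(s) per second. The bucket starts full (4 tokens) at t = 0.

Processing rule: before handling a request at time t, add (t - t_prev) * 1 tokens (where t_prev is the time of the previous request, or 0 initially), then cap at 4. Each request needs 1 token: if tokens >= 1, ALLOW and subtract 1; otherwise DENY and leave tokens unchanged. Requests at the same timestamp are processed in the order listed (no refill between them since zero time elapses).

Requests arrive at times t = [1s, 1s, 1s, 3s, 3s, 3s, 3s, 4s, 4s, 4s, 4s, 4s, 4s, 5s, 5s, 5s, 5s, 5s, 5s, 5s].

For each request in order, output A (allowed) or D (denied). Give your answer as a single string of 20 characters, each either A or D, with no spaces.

Answer: AAAAAADADDDDDADDDDDD

Derivation:
Simulating step by step:
  req#1 t=1s: ALLOW
  req#2 t=1s: ALLOW
  req#3 t=1s: ALLOW
  req#4 t=3s: ALLOW
  req#5 t=3s: ALLOW
  req#6 t=3s: ALLOW
  req#7 t=3s: DENY
  req#8 t=4s: ALLOW
  req#9 t=4s: DENY
  req#10 t=4s: DENY
  req#11 t=4s: DENY
  req#12 t=4s: DENY
  req#13 t=4s: DENY
  req#14 t=5s: ALLOW
  req#15 t=5s: DENY
  req#16 t=5s: DENY
  req#17 t=5s: DENY
  req#18 t=5s: DENY
  req#19 t=5s: DENY
  req#20 t=5s: DENY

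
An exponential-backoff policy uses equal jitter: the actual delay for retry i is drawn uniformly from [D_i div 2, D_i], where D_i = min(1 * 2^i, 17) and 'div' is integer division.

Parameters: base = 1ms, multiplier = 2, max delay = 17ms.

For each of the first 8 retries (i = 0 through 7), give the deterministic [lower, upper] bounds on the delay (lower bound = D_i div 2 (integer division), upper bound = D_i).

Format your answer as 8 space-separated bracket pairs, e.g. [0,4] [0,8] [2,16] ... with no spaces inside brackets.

Answer: [0,1] [1,2] [2,4] [4,8] [8,16] [8,17] [8,17] [8,17]

Derivation:
Computing bounds per retry:
  i=0: D_i=min(1*2^0,17)=1, bounds=[0,1]
  i=1: D_i=min(1*2^1,17)=2, bounds=[1,2]
  i=2: D_i=min(1*2^2,17)=4, bounds=[2,4]
  i=3: D_i=min(1*2^3,17)=8, bounds=[4,8]
  i=4: D_i=min(1*2^4,17)=16, bounds=[8,16]
  i=5: D_i=min(1*2^5,17)=17, bounds=[8,17]
  i=6: D_i=min(1*2^6,17)=17, bounds=[8,17]
  i=7: D_i=min(1*2^7,17)=17, bounds=[8,17]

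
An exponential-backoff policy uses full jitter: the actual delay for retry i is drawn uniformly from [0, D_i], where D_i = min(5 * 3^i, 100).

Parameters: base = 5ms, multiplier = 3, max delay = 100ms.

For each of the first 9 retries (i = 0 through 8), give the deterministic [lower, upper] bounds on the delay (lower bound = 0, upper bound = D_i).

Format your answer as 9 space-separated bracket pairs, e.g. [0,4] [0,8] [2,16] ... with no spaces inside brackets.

Computing bounds per retry:
  i=0: D_i=min(5*3^0,100)=5, bounds=[0,5]
  i=1: D_i=min(5*3^1,100)=15, bounds=[0,15]
  i=2: D_i=min(5*3^2,100)=45, bounds=[0,45]
  i=3: D_i=min(5*3^3,100)=100, bounds=[0,100]
  i=4: D_i=min(5*3^4,100)=100, bounds=[0,100]
  i=5: D_i=min(5*3^5,100)=100, bounds=[0,100]
  i=6: D_i=min(5*3^6,100)=100, bounds=[0,100]
  i=7: D_i=min(5*3^7,100)=100, bounds=[0,100]
  i=8: D_i=min(5*3^8,100)=100, bounds=[0,100]

Answer: [0,5] [0,15] [0,45] [0,100] [0,100] [0,100] [0,100] [0,100] [0,100]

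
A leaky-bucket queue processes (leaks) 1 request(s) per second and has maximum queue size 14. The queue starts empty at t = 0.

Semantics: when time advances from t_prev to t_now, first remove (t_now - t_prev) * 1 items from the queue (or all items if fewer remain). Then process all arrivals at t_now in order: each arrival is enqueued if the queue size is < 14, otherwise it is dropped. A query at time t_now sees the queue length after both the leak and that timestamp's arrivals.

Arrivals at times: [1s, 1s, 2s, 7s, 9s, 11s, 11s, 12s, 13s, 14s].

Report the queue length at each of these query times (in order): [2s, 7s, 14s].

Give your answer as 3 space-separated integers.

Queue lengths at query times:
  query t=2s: backlog = 2
  query t=7s: backlog = 1
  query t=14s: backlog = 2

Answer: 2 1 2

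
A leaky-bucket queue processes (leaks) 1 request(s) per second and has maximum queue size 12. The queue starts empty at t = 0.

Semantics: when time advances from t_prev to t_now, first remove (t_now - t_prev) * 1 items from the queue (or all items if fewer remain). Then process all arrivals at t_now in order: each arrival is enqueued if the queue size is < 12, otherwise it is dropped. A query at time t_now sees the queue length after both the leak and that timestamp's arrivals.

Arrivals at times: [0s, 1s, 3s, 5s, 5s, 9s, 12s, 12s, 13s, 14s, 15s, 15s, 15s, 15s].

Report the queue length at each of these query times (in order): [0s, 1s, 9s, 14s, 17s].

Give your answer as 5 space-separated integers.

Queue lengths at query times:
  query t=0s: backlog = 1
  query t=1s: backlog = 1
  query t=9s: backlog = 1
  query t=14s: backlog = 2
  query t=17s: backlog = 3

Answer: 1 1 1 2 3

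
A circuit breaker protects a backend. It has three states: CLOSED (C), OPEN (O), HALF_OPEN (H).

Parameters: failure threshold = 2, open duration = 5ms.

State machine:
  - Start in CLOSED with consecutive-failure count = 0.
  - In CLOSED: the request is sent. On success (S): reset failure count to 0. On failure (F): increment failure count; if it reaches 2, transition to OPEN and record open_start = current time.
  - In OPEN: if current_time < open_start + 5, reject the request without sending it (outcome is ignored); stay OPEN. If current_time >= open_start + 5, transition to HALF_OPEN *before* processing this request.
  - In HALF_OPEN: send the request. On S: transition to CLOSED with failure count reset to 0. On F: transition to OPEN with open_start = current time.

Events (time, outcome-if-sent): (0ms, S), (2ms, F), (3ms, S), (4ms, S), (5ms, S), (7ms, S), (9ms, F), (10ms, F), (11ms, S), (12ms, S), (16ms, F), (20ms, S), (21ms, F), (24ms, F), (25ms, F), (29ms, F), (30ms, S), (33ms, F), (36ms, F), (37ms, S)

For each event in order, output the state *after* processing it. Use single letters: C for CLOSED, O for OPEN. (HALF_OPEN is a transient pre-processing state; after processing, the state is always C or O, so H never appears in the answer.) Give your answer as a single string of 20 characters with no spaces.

State after each event:
  event#1 t=0ms outcome=S: state=CLOSED
  event#2 t=2ms outcome=F: state=CLOSED
  event#3 t=3ms outcome=S: state=CLOSED
  event#4 t=4ms outcome=S: state=CLOSED
  event#5 t=5ms outcome=S: state=CLOSED
  event#6 t=7ms outcome=S: state=CLOSED
  event#7 t=9ms outcome=F: state=CLOSED
  event#8 t=10ms outcome=F: state=OPEN
  event#9 t=11ms outcome=S: state=OPEN
  event#10 t=12ms outcome=S: state=OPEN
  event#11 t=16ms outcome=F: state=OPEN
  event#12 t=20ms outcome=S: state=OPEN
  event#13 t=21ms outcome=F: state=OPEN
  event#14 t=24ms outcome=F: state=OPEN
  event#15 t=25ms outcome=F: state=OPEN
  event#16 t=29ms outcome=F: state=OPEN
  event#17 t=30ms outcome=S: state=OPEN
  event#18 t=33ms outcome=F: state=OPEN
  event#19 t=36ms outcome=F: state=OPEN
  event#20 t=37ms outcome=S: state=OPEN

Answer: CCCCCCCOOOOOOOOOOOOO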